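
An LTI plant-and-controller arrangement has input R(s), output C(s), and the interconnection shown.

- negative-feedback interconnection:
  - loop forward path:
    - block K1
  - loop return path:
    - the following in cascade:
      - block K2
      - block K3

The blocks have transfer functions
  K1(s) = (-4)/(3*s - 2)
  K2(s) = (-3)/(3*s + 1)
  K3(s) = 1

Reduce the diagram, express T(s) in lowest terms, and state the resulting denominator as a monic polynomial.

First reduce the diagram to T(s).

(1) series reduction of K2, K3; result (-3)/(3*s + 1)
(2) collapse the loop (K1 forward, (K2*K3) return); result (-12*s - 4)/(9*s^2 - 3*s + 10)
T(s) is the step-2 result (common factors already cancelled). Leading coefficient of the denominator: 9. Divide through by 9 for the monic polynomial.

Answer: s^2 - s/3 + 10/9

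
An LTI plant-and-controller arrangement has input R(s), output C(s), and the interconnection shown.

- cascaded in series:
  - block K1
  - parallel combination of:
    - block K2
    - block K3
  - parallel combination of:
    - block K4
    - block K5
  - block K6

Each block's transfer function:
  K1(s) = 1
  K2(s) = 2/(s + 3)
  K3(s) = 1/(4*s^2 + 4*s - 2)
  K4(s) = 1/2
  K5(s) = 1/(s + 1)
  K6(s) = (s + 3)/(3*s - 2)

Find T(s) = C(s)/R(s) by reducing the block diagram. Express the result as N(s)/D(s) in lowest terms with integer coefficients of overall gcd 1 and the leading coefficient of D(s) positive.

1. add K2, K3 (parallel) = (8*s^2 + 9*s - 1)/(4*s^3 + 16*s^2 + 10*s - 6)
2. reduce the parallel group K4, K5 = (s + 3)/(2*s + 2)
3. combine K1, (K2+K3), (K4+K5), K6 in series, giving the overall T(s)

Final answer: (8*s^3 + 33*s^2 + 26*s - 3)/(24*s^4 + 32*s^3 - 20*s^2 - 20*s + 8)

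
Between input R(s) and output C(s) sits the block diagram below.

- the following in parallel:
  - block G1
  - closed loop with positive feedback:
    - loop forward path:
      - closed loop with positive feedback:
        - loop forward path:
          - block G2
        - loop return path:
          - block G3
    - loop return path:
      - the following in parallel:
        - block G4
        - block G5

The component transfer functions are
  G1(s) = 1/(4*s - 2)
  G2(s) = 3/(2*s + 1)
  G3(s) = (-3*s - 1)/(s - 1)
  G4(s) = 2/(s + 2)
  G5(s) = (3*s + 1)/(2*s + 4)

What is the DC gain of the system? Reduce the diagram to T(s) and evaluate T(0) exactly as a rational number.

[1] reduce the feedback loop with forward G2 and return G3 -> (3*s - 3)/(2*s^2 + 8*s + 2)
[2] add G4, G5 (parallel) -> (3*s + 5)/(2*s + 4)
[3] collapse the loop ([G2/(1-G2*G3)] forward, (G4+G5) return) -> (6*s^2 + 6*s - 12)/(4*s^3 + 15*s^2 + 30*s + 23)
[4] parallel reduction of G1, [[G2/(1-G2*G3)]/(1-[G2/(1-G2*G3)]*(G4+G5))] -> (28*s^3 + 27*s^2 - 30*s + 47)/(16*s^4 + 52*s^3 + 90*s^2 + 32*s - 46)
The step-4 result is T(s). Setting s = 0: T(0) = 47/(-46) = -47/46.

Therefore the answer is -47/46.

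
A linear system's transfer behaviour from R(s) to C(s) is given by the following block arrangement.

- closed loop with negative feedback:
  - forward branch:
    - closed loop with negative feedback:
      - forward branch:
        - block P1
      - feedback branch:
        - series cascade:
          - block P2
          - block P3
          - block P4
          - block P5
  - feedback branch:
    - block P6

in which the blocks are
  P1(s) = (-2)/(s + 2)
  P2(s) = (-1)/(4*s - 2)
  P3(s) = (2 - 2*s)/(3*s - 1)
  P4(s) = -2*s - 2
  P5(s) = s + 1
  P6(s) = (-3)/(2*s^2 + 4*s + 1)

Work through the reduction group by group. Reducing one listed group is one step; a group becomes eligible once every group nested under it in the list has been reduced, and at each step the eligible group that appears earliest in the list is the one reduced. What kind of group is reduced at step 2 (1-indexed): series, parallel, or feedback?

The answer is feedback.

Reasoning:
Step 1 - reduce the series chain P2, P3, P4, P5
Step 2 - apply the feedback formula to P1, (P2*P3*P4*P5)
Step 3 - collapse the loop ([P1/(1+P1*(P2*P3*P4*P5))] forward, P6 return)
At step 2 the group reduced is feedback.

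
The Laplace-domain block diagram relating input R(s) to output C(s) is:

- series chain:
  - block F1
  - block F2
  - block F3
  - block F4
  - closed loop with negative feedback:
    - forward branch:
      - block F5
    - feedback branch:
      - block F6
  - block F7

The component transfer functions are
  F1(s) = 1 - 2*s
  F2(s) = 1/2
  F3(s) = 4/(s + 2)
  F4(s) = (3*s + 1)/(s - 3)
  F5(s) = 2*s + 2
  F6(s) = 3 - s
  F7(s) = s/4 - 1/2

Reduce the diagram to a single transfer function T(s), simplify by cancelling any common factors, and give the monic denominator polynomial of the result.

Answer: s^4 - 3*s^3 - 15*s^2/2 + 31*s/2 + 21

Working:
Step 1: apply the feedback formula to F5, F6; result (-2*s - 2)/(2*s^2 - 4*s - 7)
Step 2: cascade F1, F2, F3, F4, [F5/(1+F5*F6)], F7; result (6*s^4 - 7*s^3 - 12*s^2 + 3*s + 2)/(2*s^4 - 6*s^3 - 15*s^2 + 31*s + 42)
That last expression is T(s), already simplified. Scaling its denominator by 1/2 (the reciprocal of the leading coefficient) yields the monic denominator.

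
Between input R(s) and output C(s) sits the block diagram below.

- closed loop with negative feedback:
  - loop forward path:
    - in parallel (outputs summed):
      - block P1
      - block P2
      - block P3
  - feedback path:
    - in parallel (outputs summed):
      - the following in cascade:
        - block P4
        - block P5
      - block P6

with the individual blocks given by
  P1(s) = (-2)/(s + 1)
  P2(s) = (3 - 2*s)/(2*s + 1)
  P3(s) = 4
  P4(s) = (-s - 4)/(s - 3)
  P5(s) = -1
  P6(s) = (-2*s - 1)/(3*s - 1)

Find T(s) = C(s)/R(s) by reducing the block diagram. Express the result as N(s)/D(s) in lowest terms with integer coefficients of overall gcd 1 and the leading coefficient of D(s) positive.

1. combine P1, P2, P3 in parallel -> (6*s^2 + 9*s + 5)/(2*s^2 + 3*s + 1)
2. reduce the series chain P4, P5 -> (s + 4)/(s - 3)
3. add (P4*P5), P6 (parallel) -> (s^2 + 16*s - 1)/(3*s^2 - 10*s + 3)
4. close the feedback loop around (P1+P2+P3), ((P4*P5)+P6); the result is T(s) itself (integer coefficients, no common factor, positive leading denominator coefficient)

Final answer: (18*s^4 - 33*s^3 - 57*s^2 - 23*s + 15)/(12*s^4 + 94*s^3 + 122*s^2 + 70*s - 2)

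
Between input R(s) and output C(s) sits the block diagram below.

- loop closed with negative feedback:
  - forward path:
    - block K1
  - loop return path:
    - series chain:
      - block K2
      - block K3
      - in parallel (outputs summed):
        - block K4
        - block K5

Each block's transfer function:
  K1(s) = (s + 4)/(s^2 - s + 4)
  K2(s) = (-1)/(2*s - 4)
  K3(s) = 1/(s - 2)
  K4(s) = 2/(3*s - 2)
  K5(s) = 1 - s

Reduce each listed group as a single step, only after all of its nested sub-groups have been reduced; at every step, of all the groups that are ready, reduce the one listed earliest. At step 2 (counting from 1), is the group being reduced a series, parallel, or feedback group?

Step 1. add K4, K5 (parallel)
Step 2. combine K2, K3, (K4+K5) in series
Step 3. feedback reduction of K1, (K2*K3*(K4+K5))
So the answer for step 2 is series.

Answer: series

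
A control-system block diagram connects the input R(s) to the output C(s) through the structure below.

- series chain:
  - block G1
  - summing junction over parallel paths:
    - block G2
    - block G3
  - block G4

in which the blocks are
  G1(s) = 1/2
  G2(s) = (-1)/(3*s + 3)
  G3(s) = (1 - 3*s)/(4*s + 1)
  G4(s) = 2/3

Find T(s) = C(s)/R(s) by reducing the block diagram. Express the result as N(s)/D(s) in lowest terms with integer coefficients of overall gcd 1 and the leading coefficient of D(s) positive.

First reduce the diagram to T(s).

1. combine G2, G3 in parallel -> (-9*s^2 - 10*s + 2)/(12*s^2 + 15*s + 3)
2. series reduction of G1, (G2+G3), G4 - this is the overall T(s), already in the required normalized form

Answer: (-9*s^2 - 10*s + 2)/(36*s^2 + 45*s + 9)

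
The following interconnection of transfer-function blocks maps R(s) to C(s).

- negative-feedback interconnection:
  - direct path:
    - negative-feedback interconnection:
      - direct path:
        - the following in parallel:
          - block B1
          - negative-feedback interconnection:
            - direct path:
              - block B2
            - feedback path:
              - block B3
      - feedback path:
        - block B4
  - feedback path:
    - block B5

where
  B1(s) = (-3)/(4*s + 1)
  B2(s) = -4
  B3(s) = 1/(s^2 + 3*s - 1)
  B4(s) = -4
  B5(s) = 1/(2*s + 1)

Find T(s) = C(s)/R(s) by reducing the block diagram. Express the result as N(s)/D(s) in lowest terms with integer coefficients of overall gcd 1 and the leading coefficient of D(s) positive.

Answer: (-32*s^4 - 126*s^3 - 65*s^2 + 33*s + 19)/(136*s^4 + 518*s^3 + 184*s^2 - 164*s - 62)

Working:
(1) apply the feedback formula to B2, B3 -> (-4*s^2 - 12*s + 4)/(s^2 + 3*s - 5)
(2) add B1, [B2/(1+B2*B3)] (parallel) -> (-16*s^3 - 55*s^2 - 5*s + 19)/(4*s^3 + 13*s^2 - 17*s - 5)
(3) collapse the loop ((B1+[B2/(1+B2*B3)]) forward, B4 return) -> (-16*s^3 - 55*s^2 - 5*s + 19)/(68*s^3 + 233*s^2 + 3*s - 81)
(4) feedback reduction of [(B1+[B2/(1+B2*B3)])/(1+(B1+[B2/(1+B2*B3)])*B4)], B5, giving the overall T(s)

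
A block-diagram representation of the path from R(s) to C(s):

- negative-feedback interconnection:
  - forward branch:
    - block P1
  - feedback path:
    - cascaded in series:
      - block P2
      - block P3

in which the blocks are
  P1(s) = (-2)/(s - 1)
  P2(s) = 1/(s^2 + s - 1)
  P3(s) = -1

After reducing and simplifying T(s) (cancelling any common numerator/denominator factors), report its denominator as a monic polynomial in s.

Answer: s^3 - 2*s + 3

Working:
(1) series reduction of P2, P3 = (-1)/(s^2 + s - 1)
(2) feedback reduction of P1, (P2*P3) = (-2*s^2 - 2*s + 2)/(s^3 - 2*s + 3)
Step 2 gives the fully reduced T(s), with no common factor left to cancel. The denominator is already monic (leading coefficient 1).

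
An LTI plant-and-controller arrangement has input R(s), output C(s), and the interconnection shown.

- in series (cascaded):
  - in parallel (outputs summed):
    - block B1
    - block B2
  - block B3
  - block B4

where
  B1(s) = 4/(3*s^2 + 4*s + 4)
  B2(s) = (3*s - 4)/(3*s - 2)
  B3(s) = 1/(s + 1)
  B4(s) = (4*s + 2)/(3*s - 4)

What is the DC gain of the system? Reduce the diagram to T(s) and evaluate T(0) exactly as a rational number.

Answer: -3/2

Working:
1. parallel reduction of B1, B2, giving (9*s^3 + 8*s - 24)/(9*s^3 + 6*s^2 + 4*s - 8)
2. multiply (B1+B2), B3, B4 (series), giving (36*s^4 + 18*s^3 + 32*s^2 - 80*s - 48)/(27*s^5 + 9*s^4 - 30*s^3 - 52*s^2 - 8*s + 32)
Step 2 gives the overall T(s). Then T(0) = -48/32 = -3/2.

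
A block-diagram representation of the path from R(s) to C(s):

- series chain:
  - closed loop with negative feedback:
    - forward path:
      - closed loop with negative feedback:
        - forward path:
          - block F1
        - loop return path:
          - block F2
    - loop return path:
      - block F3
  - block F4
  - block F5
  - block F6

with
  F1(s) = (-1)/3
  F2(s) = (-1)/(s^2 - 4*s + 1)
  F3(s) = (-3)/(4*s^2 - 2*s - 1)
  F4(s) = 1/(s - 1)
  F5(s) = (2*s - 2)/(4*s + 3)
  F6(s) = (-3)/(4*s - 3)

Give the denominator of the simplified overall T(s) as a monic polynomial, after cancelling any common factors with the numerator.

The answer is s^6 - 9*s^5/2 + 133*s^4/48 + 179*s^3/96 - 47*s^2/24 + 3*s/8 + 3/64.

Reasoning:
Step 1: close the feedback loop around F1, F2 gives (-s^2 + 4*s - 1)/(3*s^2 - 12*s + 4)
Step 2: collapse the loop ([F1/(1+F1*F2)] forward, F3 return) gives (-4*s^4 + 18*s^3 - 11*s^2 - 2*s + 1)/(12*s^4 - 54*s^3 + 40*s^2 - 8*s - 1)
Step 3: cascade [[F1/(1+F1*F2)]/(1+[F1/(1+F1*F2)]*F3)], F4, F5, F6 gives (24*s^4 - 108*s^3 + 66*s^2 + 12*s - 6)/(192*s^6 - 864*s^5 + 532*s^4 + 358*s^3 - 376*s^2 + 72*s + 9)
Step 3 gives the fully reduced T(s), with no common factor left to cancel. The denominator's leading coefficient is 192, so divide each of its coefficients by 192 to get the monic form.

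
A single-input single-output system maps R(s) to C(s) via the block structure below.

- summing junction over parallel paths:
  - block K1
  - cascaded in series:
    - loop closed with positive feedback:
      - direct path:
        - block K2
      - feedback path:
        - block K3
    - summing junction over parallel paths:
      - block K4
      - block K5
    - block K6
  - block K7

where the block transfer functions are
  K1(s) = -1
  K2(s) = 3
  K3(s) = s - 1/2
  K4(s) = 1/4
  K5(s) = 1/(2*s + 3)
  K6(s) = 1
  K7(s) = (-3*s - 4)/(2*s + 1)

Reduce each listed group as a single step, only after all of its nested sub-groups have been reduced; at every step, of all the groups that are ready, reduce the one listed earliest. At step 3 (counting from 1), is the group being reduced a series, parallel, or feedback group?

1. reduce the feedback loop with forward K2 and return K3
2. reduce the parallel group K4, K5
3. series reduction of [K2/(1-K2*K3)], (K4+K5), K6
4. parallel reduction of K1, ([K2/(1-K2*K3)]*(K4+K5)*K6), K7
At step 3 the group reduced is series.

Hence the answer: series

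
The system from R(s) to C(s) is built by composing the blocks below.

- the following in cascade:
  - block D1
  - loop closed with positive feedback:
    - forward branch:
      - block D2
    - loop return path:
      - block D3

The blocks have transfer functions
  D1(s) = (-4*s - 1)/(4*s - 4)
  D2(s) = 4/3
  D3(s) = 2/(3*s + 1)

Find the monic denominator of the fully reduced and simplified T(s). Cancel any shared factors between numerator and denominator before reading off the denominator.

Reducing step by step:

Step 1: feedback reduction of D2, D3; result (12*s + 4)/(9*s - 5)
Step 2: reduce the series chain D1, [D2/(1-D2*D3)]; result (-12*s^2 - 7*s - 1)/(9*s^2 - 14*s + 5)
Step 2 gives the fully reduced T(s), with no common factor left to cancel. The denominator's leading coefficient is 9, so divide each of its coefficients by 9 to get the monic form.

Answer: s^2 - 14*s/9 + 5/9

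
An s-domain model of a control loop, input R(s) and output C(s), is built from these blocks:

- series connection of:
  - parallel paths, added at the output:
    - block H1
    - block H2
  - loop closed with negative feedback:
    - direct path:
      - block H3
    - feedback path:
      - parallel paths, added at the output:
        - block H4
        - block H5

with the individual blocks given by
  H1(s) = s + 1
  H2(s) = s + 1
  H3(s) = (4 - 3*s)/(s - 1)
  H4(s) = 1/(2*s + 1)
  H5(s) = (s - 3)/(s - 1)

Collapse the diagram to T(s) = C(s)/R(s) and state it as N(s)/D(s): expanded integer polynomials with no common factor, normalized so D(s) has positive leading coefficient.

(1) reduce the parallel group H1, H2; result 2*s + 2
(2) add H4, H5 (parallel); result (2*s^2 - 4*s - 4)/(2*s^2 - s - 1)
(3) reduce the feedback loop with forward H3 and return (H4+H5); result (6*s^3 - 11*s^2 + s + 4)/(4*s^3 - 17*s^2 + 4*s + 15)
(4) multiply (H1+H2), [H3/(1+H3*(H4+H5))] (series); the result is T(s) itself (integer coefficients, no common factor, positive leading denominator coefficient)

Therefore the answer is (12*s^4 - 10*s^3 - 20*s^2 + 10*s + 8)/(4*s^3 - 17*s^2 + 4*s + 15).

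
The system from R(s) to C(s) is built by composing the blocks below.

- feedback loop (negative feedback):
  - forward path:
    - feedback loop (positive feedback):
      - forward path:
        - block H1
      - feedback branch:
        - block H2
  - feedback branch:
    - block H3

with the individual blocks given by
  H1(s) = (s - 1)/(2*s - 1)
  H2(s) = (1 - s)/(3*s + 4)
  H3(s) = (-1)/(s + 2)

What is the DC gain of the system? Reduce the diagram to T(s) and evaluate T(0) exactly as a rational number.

1. apply the feedback formula to H1, H2: (3*s^2 + s - 4)/(7*s^2 + 3*s - 3)
2. collapse the loop ([H1/(1-H1*H2)] forward, H3 return): (3*s^3 + 7*s^2 - 2*s - 8)/(7*s^3 + 14*s^2 + 2*s - 2)
That last expression is T(s); at s = 0 only the constant terms survive, so T(0) = -8/(-2) = 4.

Hence the answer: 4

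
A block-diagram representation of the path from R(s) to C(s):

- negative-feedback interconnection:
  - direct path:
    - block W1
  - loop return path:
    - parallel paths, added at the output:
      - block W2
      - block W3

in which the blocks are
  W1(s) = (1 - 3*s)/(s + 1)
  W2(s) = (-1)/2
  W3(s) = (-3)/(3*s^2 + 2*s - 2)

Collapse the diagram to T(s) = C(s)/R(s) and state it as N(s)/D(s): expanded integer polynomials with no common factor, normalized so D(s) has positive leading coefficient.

Step 1: reduce the parallel group W2, W3, giving (-3*s^2 - 2*s - 4)/(6*s^2 + 4*s - 4)
Step 2: feedback reduction of W1, (W2+W3) - this is the overall T(s), already in the required normalized form

Therefore the answer is (-18*s^3 - 6*s^2 + 16*s - 4)/(15*s^3 + 13*s^2 + 10*s - 8).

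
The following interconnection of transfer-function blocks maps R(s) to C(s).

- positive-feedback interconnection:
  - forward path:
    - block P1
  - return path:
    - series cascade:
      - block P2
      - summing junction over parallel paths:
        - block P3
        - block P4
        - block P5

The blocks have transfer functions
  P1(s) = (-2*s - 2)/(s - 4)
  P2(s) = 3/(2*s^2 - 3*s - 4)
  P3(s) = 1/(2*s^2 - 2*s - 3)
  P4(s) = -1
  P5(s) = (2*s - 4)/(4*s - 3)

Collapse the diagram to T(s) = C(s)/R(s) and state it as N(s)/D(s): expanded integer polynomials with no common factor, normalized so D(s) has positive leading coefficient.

1. combine P3, P4, P5 in parallel = (-4*s^3 + 2*s^2 + 12*s)/(8*s^3 - 14*s^2 - 6*s + 9)
2. cascade P2, (P3+P4+P5) = (-12*s^3 + 6*s^2 + 36*s)/(16*s^5 - 52*s^4 - 2*s^3 + 92*s^2 - 3*s - 36)
3. feedback reduction of P1, (P2*(P3+P4+P5)), giving the overall T(s)

Hence the answer: (-32*s^6 + 72*s^5 + 108*s^4 - 180*s^3 - 178*s^2 + 78*s + 72)/(16*s^6 - 116*s^5 + 182*s^4 + 88*s^3 - 287*s^2 + 48*s + 144)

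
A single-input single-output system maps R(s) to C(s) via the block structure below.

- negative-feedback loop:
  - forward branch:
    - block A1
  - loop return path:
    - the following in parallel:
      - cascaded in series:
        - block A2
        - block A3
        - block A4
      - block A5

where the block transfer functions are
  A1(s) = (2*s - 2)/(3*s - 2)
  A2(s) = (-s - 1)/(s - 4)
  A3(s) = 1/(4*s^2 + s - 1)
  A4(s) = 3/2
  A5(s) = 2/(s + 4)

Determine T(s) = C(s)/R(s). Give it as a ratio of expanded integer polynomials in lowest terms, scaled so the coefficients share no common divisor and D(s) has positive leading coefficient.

First reduce the diagram to T(s).

(1) cascade A2, A3, A4, giving (-3*s - 3)/(8*s^3 - 30*s^2 - 10*s + 8)
(2) sum the parallel branches (A2*A3*A4), A5, giving (16*s^3 - 63*s^2 - 35*s + 4)/(8*s^4 + 2*s^3 - 130*s^2 - 32*s + 32)
(3) apply the feedback formula to A1, ((A2*A3*A4)+A5) - this is the overall T(s), already in the required normalized form

Answer: (8*s^5 - 6*s^4 - 132*s^3 + 98*s^2 + 64*s - 32)/(12*s^5 + 11*s^4 - 276*s^3 + 110*s^2 + 119*s - 36)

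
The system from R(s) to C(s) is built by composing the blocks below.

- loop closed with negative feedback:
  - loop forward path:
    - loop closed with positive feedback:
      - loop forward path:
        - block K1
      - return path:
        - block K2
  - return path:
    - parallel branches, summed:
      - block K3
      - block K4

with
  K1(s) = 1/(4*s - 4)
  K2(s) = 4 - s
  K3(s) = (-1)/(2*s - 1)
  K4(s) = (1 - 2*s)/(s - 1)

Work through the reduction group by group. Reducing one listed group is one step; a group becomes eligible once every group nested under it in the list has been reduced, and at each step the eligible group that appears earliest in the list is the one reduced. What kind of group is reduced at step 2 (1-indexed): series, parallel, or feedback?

Step 1: reduce the feedback loop with forward K1 and return K2
Step 2: sum the parallel branches K3, K4
Step 3: close the feedback loop around [K1/(1-K1*K2)], (K3+K4)
Step 2 collapses a parallel group.

Final answer: parallel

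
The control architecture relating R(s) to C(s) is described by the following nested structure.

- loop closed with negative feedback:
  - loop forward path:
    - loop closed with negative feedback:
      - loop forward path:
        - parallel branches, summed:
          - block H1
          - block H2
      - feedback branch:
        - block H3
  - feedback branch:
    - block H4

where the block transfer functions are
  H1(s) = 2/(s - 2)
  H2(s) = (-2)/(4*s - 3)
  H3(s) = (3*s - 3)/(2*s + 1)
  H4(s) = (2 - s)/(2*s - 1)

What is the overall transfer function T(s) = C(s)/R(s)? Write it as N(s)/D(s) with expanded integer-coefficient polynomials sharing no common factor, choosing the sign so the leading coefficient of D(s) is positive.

The answer is (24*s^3 - 8*s^2 - 6*s + 2)/(16*s^4 - 20*s^3 - 24*s^2 + 53*s - 16).

Reasoning:
Step 1 - combine H1, H2 in parallel gives (6*s - 2)/(4*s^2 - 11*s + 6)
Step 2 - feedback reduction of (H1+H2), H3 gives (12*s^2 + 2*s - 2)/(8*s^3 - 23*s + 12)
Step 3 - reduce the feedback loop with forward [(H1+H2)/(1+(H1+H2)*H3)] and return H4, which is the overall transfer function T(s) = C(s)/R(s) in lowest terms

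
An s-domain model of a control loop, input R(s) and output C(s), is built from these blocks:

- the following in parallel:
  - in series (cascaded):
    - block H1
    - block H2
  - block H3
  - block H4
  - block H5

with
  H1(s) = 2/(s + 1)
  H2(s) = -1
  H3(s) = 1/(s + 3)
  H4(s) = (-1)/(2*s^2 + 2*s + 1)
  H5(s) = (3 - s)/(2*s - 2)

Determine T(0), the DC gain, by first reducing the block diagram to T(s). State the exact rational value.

The answer is -25/6.

Reasoning:
(1) series reduction of H1, H2: (-2)/(s + 1)
(2) combine (H1*H2), H3, H4, H5 in parallel: (-2*s^5 - 8*s^4 - 7*s^3 + 31*s^2 + 41*s + 25)/(4*s^5 + 16*s^4 + 10*s^3 - 10*s^2 - 14*s - 6)
Evaluating the step-2 result (the overall T(s)) at s = 0 gives T(0) = 25/(-6) = -25/6.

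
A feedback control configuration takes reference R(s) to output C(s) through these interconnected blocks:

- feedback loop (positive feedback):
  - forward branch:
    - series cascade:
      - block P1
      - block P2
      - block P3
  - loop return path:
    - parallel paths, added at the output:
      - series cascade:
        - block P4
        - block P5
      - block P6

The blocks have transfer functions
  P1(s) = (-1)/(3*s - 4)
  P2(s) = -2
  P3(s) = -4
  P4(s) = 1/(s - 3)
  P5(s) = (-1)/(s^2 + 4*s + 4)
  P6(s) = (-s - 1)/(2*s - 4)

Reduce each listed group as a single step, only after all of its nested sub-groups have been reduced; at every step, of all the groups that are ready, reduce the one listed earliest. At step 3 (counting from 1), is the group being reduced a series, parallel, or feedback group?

[1] reduce the series chain P1, P2, P3
[2] series reduction of P4, P5
[3] sum the parallel branches (P4*P5), P6
[4] apply the feedback formula to (P1*P2*P3), ((P4*P5)+P6)
Step 3 collapses a parallel group.

Hence the answer: parallel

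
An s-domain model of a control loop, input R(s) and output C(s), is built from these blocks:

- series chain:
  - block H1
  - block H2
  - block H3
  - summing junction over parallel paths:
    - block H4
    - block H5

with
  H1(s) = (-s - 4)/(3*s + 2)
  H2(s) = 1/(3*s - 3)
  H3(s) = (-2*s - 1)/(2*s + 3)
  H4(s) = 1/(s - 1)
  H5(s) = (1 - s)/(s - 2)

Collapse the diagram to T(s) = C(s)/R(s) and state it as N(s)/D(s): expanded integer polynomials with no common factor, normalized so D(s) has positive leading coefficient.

Reducing step by step:

(1) reduce the parallel group H4, H5 = (-s^2 + 3*s - 3)/(s^2 - 3*s + 2)
(2) cascade H1, H2, H3, (H4+H5): this yields T(s), and no further normalization is needed

Answer: (-2*s^4 - 3*s^3 + 17*s^2 - 15*s - 12)/(18*s^5 - 33*s^4 - 48*s^3 + 87*s^2 + 12*s - 36)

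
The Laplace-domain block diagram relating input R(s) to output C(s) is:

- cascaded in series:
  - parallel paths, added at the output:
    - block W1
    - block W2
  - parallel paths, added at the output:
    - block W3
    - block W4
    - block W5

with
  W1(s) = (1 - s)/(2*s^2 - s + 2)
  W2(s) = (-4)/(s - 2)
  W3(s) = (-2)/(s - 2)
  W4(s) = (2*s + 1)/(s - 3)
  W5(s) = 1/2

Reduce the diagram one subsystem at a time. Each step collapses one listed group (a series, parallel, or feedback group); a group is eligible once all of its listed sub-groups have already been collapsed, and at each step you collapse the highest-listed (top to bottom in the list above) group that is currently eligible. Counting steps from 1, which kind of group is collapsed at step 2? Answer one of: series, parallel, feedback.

The answer is parallel.

Reasoning:
Step 1: combine W1, W2 in parallel
Step 2: combine W3, W4, W5 in parallel
Step 3: cascade (W1+W2), (W3+W4+W5)
Step 2: parallel.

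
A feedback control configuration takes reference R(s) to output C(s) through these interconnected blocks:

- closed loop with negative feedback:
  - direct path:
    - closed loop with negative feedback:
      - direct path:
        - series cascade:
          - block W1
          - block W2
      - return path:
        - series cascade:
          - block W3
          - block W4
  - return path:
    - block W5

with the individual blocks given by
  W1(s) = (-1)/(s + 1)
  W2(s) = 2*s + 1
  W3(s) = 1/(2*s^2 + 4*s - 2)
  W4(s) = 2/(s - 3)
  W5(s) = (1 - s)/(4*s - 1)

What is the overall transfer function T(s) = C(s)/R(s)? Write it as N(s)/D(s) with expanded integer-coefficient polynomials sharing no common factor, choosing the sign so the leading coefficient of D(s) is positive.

Step 1: combine W1, W2 in series gives (-2*s - 1)/(s + 1)
Step 2: multiply W3, W4 (series) gives 1/(s^3 - s^2 - 7*s + 3)
Step 3: feedback reduction of (W1*W2), (W3*W4) gives (-2*s^4 + s^3 + 15*s^2 + s - 3)/(s^4 - 8*s^2 - 6*s + 2)
Step 4: apply the feedback formula to [(W1*W2)/(1+(W1*W2)*(W3*W4))], W5, which is the overall transfer function T(s) = C(s)/R(s) in lowest terms

Final answer: (-8*s^5 + 6*s^4 + 59*s^3 - 11*s^2 - 13*s + 3)/(6*s^5 - 4*s^4 - 46*s^3 - 2*s^2 + 18*s - 5)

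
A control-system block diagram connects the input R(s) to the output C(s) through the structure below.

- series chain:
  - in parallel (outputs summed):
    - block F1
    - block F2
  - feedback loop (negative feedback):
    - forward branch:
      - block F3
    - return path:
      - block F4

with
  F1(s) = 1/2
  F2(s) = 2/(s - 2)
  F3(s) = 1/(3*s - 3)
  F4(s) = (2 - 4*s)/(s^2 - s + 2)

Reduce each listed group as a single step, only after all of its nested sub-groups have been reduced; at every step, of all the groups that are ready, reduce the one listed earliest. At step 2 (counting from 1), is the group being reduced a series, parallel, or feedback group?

1. combine F1, F2 in parallel
2. feedback reduction of F3, F4
3. cascade (F1+F2), [F3/(1+F3*F4)]
The group at step 2 is a feedback group.

Hence the answer: feedback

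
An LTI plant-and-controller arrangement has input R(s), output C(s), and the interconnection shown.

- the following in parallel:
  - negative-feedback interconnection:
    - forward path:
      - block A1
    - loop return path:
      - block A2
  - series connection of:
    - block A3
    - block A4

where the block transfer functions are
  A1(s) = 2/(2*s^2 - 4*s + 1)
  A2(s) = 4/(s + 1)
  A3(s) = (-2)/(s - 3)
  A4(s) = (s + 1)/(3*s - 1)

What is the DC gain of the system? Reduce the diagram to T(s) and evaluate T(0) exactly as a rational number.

Answer: -4/9

Working:
1. feedback reduction of A1, A2, giving (2*s + 2)/(2*s^3 - 2*s^2 - 3*s + 9)
2. series reduction of A3, A4, giving (-2*s - 2)/(3*s^2 - 10*s + 3)
3. parallel reduction of [A1/(1+A1*A2)], (A3*A4), giving (-4*s^4 + 6*s^3 - 4*s^2 - 26*s - 12)/(6*s^5 - 26*s^4 + 17*s^3 + 51*s^2 - 99*s + 27)
DC gain: substitute s = 0 into T(s) from step 3: T(0) = -12/27 = -4/9.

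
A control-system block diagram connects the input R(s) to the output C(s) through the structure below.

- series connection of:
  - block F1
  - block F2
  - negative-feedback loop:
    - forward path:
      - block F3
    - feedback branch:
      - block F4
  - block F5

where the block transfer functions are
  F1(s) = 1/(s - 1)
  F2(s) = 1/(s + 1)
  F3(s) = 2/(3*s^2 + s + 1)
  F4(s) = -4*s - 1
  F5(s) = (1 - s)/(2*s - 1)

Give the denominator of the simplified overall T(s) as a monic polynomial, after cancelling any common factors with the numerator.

[1] reduce the feedback loop with forward F3 and return F4; result 2/(3*s^2 - 7*s - 1)
[2] series reduction of F1, F2, [F3/(1+F3*F4)], F5; result (-2)/(6*s^4 - 11*s^3 - 12*s^2 + 6*s + 1)
That last expression is T(s), already simplified. Scaling its denominator by 1/6 (the reciprocal of the leading coefficient) yields the monic denominator.

Hence the answer: s^4 - 11*s^3/6 - 2*s^2 + s + 1/6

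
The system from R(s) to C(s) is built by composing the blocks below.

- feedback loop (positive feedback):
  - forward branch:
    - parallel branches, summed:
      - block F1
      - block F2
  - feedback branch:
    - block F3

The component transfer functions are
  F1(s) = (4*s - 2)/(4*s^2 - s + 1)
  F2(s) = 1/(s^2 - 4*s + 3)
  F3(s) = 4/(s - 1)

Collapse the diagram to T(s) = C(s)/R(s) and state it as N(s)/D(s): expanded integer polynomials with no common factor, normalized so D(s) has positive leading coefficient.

[1] reduce the parallel group F1, F2 gives (4*s^3 - 14*s^2 + 19*s - 5)/(4*s^4 - 17*s^3 + 17*s^2 - 7*s + 3)
[2] feedback reduction of (F1+F2), F3, giving the overall T(s)

Final answer: (4*s^4 - 18*s^3 + 33*s^2 - 24*s + 5)/(4*s^5 - 21*s^4 + 18*s^3 + 32*s^2 - 66*s + 17)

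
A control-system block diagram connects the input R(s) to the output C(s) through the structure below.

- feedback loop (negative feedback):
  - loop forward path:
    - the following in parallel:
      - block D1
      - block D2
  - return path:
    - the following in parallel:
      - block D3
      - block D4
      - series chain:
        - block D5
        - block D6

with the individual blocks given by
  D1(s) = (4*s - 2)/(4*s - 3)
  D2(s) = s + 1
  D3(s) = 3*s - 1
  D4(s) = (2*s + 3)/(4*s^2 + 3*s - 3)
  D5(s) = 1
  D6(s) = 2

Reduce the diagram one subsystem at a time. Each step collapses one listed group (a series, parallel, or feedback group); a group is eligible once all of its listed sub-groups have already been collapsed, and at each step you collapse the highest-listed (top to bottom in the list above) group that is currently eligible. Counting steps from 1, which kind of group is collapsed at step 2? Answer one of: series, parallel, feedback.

(1) parallel reduction of D1, D2
(2) combine D5, D6 in series
(3) sum the parallel branches D3, D4, (D5*D6)
(4) apply the feedback formula to (D1+D2), (D3+D4+(D5*D6))
So the answer for step 2 is series.

Final answer: series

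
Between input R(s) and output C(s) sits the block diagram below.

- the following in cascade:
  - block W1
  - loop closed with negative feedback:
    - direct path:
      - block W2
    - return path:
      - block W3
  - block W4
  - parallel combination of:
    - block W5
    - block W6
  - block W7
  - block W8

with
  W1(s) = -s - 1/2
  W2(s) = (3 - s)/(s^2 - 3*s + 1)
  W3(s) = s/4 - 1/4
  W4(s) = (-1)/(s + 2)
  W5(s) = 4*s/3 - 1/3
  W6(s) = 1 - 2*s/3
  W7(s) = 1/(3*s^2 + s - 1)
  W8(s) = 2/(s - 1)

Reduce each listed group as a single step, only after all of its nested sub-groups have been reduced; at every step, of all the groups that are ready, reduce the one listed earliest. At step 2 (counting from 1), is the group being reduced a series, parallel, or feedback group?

Step 1: reduce the feedback loop with forward W2 and return W3
Step 2: add W5, W6 (parallel)
Step 3: combine W1, [W2/(1+W2*W3)], W4, (W5+W6), W7, W8 in series
Step 2 collapses a parallel group.

Hence the answer: parallel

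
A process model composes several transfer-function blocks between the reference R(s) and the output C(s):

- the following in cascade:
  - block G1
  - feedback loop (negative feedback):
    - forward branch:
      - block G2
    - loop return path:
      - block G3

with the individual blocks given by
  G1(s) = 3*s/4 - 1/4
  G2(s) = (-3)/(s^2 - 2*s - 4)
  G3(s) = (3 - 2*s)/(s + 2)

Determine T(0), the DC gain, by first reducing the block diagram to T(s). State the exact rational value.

1. feedback reduction of G2, G3 = (-3*s - 6)/(s^3 - 2*s - 17)
2. cascade G1, [G2/(1+G2*G3)] = (-9*s^2 - 15*s + 6)/(4*s^3 - 8*s - 68)
Step 2 gives the overall T(s). Then T(0) = 6/(-68) = -3/34.

Final answer: -3/34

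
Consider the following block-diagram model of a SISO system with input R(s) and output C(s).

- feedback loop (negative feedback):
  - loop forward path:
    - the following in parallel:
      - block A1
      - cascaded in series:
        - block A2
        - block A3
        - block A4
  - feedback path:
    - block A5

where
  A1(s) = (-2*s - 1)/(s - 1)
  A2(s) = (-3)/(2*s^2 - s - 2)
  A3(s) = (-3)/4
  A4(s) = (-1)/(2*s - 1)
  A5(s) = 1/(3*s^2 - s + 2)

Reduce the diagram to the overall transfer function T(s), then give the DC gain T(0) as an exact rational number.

The answer is -2/15.

Reasoning:
Step 1. reduce the series chain A2, A3, A4 -> (-9)/(16*s^3 - 16*s^2 - 12*s + 8)
Step 2. reduce the parallel group A1, (A2*A3*A4) -> (-32*s^4 + 16*s^3 + 40*s^2 - 13*s + 1)/(16*s^4 - 32*s^3 + 4*s^2 + 20*s - 8)
Step 3. collapse the loop ((A1+(A2*A3*A4)) forward, A5 return) -> (-96*s^6 + 80*s^5 + 40*s^4 - 47*s^3 + 96*s^2 - 27*s + 2)/(48*s^6 - 112*s^5 + 44*s^4 + 8*s^3 + 4*s^2 + 35*s - 15)
Evaluating the step-3 result (the overall T(s)) at s = 0 gives T(0) = 2/(-15) = -2/15.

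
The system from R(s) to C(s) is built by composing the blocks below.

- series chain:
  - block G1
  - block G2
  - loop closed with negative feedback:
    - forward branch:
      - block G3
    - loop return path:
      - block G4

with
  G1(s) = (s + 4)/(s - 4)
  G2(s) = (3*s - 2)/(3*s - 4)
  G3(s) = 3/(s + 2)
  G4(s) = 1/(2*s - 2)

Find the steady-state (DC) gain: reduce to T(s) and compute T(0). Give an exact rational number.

Step 1 - apply the feedback formula to G3, G4 = (6*s - 6)/(2*s^2 + 2*s - 1)
Step 2 - cascade G1, G2, [G3/(1+G3*G4)] = (18*s^3 + 42*s^2 - 108*s + 48)/(6*s^4 - 26*s^3 - 3*s^2 + 48*s - 16)
Step 2 gives the overall T(s). Then T(0) = 48/(-16) = -3.

Answer: -3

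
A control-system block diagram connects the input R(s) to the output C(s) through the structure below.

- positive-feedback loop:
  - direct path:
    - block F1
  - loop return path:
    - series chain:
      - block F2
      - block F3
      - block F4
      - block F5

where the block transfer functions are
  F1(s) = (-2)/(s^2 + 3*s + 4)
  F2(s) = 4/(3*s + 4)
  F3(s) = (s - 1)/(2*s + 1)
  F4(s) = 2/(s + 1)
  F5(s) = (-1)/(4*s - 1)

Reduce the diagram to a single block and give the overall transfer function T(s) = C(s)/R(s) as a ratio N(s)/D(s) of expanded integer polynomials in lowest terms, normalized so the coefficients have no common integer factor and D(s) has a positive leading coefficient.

Reducing step by step:

Step 1 - series reduction of F2, F3, F4, F5: (8 - 8*s)/(24*s^4 + 62*s^3 + 43*s^2 + s - 4)
Step 2 - apply the feedback formula to F1, (F2*F3*F4*F5); the result is T(s) itself (integer coefficients, no common factor, positive leading denominator coefficient)

Answer: (-48*s^4 - 124*s^3 - 86*s^2 - 2*s + 8)/(24*s^6 + 134*s^5 + 325*s^4 + 378*s^3 + 171*s^2 - 24*s)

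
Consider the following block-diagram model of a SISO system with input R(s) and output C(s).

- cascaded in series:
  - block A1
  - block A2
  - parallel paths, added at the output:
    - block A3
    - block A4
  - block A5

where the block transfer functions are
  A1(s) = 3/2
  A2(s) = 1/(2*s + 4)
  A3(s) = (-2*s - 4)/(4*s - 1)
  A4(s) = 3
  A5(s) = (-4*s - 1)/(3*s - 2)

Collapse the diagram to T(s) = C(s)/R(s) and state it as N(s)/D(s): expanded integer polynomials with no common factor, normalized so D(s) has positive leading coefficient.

First reduce the diagram to T(s).

[1] parallel reduction of A3, A4 -> (10*s - 7)/(4*s - 1)
[2] cascade A1, A2, (A3+A4), A5, which is the overall transfer function T(s) = C(s)/R(s) in lowest terms

Answer: (-120*s^2 + 54*s + 21)/(48*s^3 + 52*s^2 - 80*s + 16)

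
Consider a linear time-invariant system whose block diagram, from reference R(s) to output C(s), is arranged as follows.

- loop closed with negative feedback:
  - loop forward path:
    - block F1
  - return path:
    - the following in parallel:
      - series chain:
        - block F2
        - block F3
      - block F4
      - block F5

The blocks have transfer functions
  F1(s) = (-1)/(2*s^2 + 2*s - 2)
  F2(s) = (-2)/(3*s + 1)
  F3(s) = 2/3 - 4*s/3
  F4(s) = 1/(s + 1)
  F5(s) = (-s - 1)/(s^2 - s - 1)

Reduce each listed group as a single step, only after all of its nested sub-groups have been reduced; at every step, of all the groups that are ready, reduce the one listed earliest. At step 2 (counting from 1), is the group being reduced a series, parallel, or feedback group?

Step 1. combine F2, F3 in series
Step 2. reduce the parallel group (F2*F3), F4, F5
Step 3. collapse the loop (F1 forward, ((F2*F3)+F4+F5) return)
So the answer for step 2 is parallel.

Final answer: parallel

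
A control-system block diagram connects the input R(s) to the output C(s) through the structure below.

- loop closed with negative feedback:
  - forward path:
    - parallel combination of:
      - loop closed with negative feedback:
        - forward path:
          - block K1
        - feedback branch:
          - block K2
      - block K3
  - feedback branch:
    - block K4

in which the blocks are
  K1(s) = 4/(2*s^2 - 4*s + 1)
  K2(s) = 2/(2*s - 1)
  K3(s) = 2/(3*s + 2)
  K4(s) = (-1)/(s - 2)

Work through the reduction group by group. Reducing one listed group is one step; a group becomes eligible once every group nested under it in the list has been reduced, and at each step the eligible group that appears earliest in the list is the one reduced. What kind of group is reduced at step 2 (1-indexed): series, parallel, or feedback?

[1] close the feedback loop around K1, K2
[2] reduce the parallel group [K1/(1+K1*K2)], K3
[3] close the feedback loop around ([K1/(1+K1*K2)]+K3), K4
Step 2: parallel.

Final answer: parallel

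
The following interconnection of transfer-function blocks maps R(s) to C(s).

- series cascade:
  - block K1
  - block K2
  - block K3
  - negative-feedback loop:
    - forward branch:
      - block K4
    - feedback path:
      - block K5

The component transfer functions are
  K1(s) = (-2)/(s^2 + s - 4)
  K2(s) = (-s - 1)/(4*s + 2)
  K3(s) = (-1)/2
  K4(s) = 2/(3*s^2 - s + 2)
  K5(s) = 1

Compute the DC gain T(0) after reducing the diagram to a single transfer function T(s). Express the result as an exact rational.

(1) close the feedback loop around K4, K5: 2/(3*s^2 - s + 4)
(2) cascade K1, K2, K3, [K4/(1+K4*K5)]: (-s - 1)/(6*s^5 + 7*s^4 - 16*s^3 + 7*s^2 - 24*s - 16)
Step 2 gives the overall T(s). Then T(0) = -1/(-16) = 1/16.

Hence the answer: 1/16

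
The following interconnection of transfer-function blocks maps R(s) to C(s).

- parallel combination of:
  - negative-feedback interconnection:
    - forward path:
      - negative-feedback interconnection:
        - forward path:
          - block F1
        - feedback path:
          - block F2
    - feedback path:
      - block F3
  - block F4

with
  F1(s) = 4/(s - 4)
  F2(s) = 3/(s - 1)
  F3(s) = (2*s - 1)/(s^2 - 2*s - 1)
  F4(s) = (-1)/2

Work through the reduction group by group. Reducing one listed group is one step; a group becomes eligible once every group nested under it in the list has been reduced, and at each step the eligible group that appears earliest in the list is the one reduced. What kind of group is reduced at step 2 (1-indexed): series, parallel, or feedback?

Reducing step by step:

Step 1 - close the feedback loop around F1, F2
Step 2 - collapse the loop ([F1/(1+F1*F2)] forward, F3 return)
Step 3 - add [[F1/(1+F1*F2)]/(1+[F1/(1+F1*F2)]*F3)], F4 (parallel)
So the answer for step 2 is feedback.

Answer: feedback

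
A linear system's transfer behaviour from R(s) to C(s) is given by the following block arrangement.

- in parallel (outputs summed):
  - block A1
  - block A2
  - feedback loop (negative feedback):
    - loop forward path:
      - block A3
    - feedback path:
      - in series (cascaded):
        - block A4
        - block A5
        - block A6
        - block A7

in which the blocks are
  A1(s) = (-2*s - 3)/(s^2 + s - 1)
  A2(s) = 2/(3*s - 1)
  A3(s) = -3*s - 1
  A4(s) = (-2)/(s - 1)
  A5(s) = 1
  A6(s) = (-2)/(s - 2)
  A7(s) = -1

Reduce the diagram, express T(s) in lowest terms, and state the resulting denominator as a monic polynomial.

The answer is s^5 + 29*s^4/3 + 32*s^3/3 - 23*s^2/3 - 5*s + 2.

Reasoning:
(1) cascade A4, A5, A6, A7 -> (-4)/(s^2 - 3*s + 2)
(2) feedback reduction of A3, (A4*A5*A6*A7) -> (-3*s^3 + 8*s^2 - 3*s - 2)/(s^2 + 9*s + 6)
(3) add A1, A2, [A3/(1+A3*(A4*A5*A6*A7))] (parallel) -> (-9*s^6 + 18*s^5 + 15*s^4 - 88*s^3 - 52*s^2 - 16*s + 4)/(3*s^5 + 29*s^4 + 32*s^3 - 23*s^2 - 15*s + 6)
That last expression is T(s), already simplified. Scaling its denominator by 1/3 (the reciprocal of the leading coefficient) yields the monic denominator.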